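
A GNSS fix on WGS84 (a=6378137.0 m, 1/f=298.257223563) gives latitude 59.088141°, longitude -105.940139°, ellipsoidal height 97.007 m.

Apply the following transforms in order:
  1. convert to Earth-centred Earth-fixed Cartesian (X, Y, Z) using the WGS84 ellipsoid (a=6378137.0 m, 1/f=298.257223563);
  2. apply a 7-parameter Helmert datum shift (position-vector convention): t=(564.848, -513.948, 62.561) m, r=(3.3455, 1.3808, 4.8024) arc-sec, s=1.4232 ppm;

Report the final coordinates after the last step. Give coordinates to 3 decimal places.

X=-901419.144 m, Y=-3159049.375 m, Z=5449095.008 m

start: φ=59.088141°, λ=-105.940139°, h=97.007 m
→ ECEF (a=6378137.000, f=1/298.257223563): X=-902092.7230, Y=-3158421.5482, Z=5449069.8812
→ Helmert 7p (PV): X=-901419.1444, Y=-3159049.3755, Z=5449095.0083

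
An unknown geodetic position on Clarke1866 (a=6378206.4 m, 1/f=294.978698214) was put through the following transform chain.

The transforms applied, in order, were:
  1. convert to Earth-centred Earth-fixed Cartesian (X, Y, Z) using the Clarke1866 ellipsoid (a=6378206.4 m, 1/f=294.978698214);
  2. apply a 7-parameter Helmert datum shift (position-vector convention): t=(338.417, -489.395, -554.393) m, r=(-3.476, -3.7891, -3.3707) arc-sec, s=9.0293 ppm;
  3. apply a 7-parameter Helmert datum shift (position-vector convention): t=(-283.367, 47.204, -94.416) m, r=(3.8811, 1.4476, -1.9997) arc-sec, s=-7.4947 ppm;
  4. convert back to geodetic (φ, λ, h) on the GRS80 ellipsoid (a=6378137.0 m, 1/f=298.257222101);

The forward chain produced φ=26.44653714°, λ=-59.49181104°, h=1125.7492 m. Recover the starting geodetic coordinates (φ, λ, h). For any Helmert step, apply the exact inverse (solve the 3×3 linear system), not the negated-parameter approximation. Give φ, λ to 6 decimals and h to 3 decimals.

start: φ=26.446537°, λ=-59.491811°, h=1125.749 m
→ ECEF (a=6378137.000, f=1/298.257222101): X=2901524.1466, Y=-4924201.0410, Z=2823943.9287
→ Helmert⁻¹: X=2901857.1807, Y=-4924203.8781, Z=2824172.5302
→ Helmert⁻¹: X=2901624.9135, Y=-4923670.2085, Z=2824565.1407
→ geod (Bowring, a=6378206.400): φ=26.45489800°, λ=-59.48823900°, h=1016.4740 m

φ=26.454898°, λ=-59.488239°, h=1016.474 m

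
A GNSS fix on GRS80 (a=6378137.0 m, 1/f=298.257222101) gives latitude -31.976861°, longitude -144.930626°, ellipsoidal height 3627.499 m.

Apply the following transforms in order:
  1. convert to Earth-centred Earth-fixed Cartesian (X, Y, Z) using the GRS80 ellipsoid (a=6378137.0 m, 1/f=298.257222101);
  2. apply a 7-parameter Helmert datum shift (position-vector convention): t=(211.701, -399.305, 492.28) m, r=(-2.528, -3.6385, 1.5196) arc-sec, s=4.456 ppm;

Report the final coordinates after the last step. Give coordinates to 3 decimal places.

X=-4434530.375 m, Y=-3113779.773 m, Z=-3359739.038 m

start: φ=-31.976861°, λ=-144.930626°, h=3627.499 m
→ ECEF (a=6378137.000, f=1/298.257222101): X=-4434804.5248, Y=-3113292.7399, Z=-3360176.2724
→ Helmert 7p (PV): X=-4434530.3752, Y=-3113779.7729, Z=-3359739.0384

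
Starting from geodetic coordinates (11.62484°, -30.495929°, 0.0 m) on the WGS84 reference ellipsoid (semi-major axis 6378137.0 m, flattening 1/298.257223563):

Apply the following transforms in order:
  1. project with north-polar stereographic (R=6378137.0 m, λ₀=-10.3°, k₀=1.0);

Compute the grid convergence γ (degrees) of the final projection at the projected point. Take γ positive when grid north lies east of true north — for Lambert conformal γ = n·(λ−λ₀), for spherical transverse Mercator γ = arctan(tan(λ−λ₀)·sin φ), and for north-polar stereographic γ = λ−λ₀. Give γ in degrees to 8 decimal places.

-20.19592900

start: φ=11.624840°, λ=-30.495929°, h=0.000 m
→ into stereo (λ₀=-10.3°): φ=11.62484000°, λ−λ₀=-20.19592900°
convergence γ = -20.19592900°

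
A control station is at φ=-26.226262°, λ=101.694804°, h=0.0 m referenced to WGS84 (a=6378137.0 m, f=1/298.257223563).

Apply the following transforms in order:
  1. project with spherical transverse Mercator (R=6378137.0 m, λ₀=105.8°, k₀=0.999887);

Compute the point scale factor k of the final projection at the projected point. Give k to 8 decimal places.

1.00195516

start: φ=-26.226262°, λ=101.694804°, h=0.000 m
→ into tm (λ₀=105.8°): φ=-26.22626200°, λ−λ₀=-4.10519600°
scale k = 1.00195516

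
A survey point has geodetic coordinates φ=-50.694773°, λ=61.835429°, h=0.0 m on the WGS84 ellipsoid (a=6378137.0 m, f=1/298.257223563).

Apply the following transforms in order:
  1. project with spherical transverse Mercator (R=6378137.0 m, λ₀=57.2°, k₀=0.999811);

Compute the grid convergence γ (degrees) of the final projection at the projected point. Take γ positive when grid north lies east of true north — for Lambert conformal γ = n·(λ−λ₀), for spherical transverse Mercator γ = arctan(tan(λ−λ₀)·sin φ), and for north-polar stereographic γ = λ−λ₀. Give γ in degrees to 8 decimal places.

-3.58995446

start: φ=-50.694773°, λ=61.835429°, h=0.000 m
→ into tm (λ₀=57.2°): φ=-50.69477300°, λ−λ₀=4.63542900°
convergence γ = -3.58995446°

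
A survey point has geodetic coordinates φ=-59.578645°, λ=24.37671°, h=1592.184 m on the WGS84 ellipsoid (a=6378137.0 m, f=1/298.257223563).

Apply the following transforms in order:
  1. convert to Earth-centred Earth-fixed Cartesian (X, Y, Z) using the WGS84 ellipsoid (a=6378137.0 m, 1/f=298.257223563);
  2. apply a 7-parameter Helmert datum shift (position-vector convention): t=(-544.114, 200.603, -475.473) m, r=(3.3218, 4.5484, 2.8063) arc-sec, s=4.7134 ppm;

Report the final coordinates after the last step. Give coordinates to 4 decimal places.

start: φ=-59.578645°, λ=24.376710°, h=1592.184 m
→ ECEF (a=6378137.000, f=1/298.257223563): X=2949772.2233, Y=1336630.5175, Z=-5478229.5385
→ Helmert 7p (PV): X=2949103.0249, Y=1336965.7781, Z=-5478774.3532

X=2949103.0249 m, Y=1336965.7781 m, Z=-5478774.3532 m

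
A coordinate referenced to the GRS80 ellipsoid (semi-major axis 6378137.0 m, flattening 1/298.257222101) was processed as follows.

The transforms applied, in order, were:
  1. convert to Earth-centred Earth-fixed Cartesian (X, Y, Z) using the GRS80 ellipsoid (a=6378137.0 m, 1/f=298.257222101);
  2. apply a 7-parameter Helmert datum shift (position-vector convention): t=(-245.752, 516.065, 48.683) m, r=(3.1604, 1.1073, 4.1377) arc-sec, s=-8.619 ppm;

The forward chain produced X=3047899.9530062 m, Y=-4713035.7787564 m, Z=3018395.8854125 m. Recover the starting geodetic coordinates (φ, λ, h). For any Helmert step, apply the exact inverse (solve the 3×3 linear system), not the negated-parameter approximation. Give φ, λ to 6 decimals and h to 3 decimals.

φ=28.429390°, λ=-57.111211°, h=51.383 m

start: X=3047899.9530, Y=-4713035.7788, Z=3018395.8854 m
→ Helmert⁻¹: X=3048061.2175, Y=-4713607.3657, Z=3018461.8029
→ geod (Bowring, a=6378137.000): φ=28.42939000°, λ=-57.11121100°, h=51.3830 m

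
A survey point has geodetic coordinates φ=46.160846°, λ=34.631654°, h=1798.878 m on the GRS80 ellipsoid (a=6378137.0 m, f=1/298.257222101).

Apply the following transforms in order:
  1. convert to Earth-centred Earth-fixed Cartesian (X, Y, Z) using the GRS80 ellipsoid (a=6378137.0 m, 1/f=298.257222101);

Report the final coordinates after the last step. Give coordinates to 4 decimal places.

X=3642378.5653 m, Y=2515679.7359 m, Z=4578946.4279 m

start: φ=46.160846°, λ=34.631654°, h=1798.878 m
→ ECEF (a=6378137.000, f=1/298.257222101): X=3642378.5653, Y=2515679.7359, Z=4578946.4279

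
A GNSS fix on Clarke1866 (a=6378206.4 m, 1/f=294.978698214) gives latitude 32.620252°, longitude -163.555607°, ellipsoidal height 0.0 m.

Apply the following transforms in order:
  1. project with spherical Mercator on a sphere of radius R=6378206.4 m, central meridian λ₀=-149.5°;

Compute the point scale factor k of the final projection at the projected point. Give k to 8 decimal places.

start: φ=32.620252°, λ=-163.555607°, h=0.000 m
→ into merc (λ₀=-149.5°): φ=32.62025200°, λ−λ₀=-14.05560700°
scale k = 1.18727915

1.18727915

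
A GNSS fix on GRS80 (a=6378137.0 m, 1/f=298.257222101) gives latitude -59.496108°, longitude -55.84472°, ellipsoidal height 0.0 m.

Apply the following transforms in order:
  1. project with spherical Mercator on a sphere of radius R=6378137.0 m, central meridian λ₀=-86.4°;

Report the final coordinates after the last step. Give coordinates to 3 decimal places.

E=3401398.211 m, N=-8288396.335 m

start: φ=-59.496108°, λ=-55.844720°, h=0.000 m
→ merc (R=6378137.0, λ₀=-86.4°): E=3401398.2106, N=-8288396.3350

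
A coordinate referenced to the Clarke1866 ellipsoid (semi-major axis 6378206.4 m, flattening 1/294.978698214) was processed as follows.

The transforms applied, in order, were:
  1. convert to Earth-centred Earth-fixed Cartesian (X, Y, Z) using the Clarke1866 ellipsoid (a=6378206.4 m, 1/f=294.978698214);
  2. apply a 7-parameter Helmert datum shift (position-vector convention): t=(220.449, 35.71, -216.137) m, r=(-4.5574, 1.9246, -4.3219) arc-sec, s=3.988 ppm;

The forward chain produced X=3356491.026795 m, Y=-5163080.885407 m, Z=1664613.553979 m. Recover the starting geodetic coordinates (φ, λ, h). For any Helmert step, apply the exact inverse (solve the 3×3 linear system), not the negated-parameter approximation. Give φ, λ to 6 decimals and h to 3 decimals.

φ=15.225642°, λ=-56.973330°, h=2431.300 m

start: X=3356491.0268, Y=-5163080.8854, Z=1664613.5540 m
→ Helmert⁻¹: X=3356349.8423, Y=-5163062.4611, Z=1664740.2915
→ geod (Bowring, a=6378206.400): φ=15.22564200°, λ=-56.97333000°, h=2431.3000 m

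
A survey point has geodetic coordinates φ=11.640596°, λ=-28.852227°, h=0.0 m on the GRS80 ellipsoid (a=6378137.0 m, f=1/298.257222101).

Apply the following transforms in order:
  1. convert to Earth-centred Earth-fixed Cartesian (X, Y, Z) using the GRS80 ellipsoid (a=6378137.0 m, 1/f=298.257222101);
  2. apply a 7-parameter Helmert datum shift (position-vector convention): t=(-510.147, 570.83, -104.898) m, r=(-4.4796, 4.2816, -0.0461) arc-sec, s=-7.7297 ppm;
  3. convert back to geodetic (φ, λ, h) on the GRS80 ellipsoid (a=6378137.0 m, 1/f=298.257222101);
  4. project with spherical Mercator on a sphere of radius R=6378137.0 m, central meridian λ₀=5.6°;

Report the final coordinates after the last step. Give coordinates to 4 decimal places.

start: φ=11.640596°, λ=-28.852227°, h=0.000 m
→ ECEF (a=6378137.000, f=1/298.257222101): X=5472248.5206, Y=-3014893.0415, Z=1278488.0706
→ Helmert 7p (PV): X=5471721.9393, Y=-3014272.3647, Z=1278325.1755
→ geod (Bowring, a=6378137.000): φ=11.64054127°, λ=-28.84957155°, h=-777.9392 m
→ merc (R=6378137.0, λ₀=5.6°): E=-3834908.7633, N=1304826.6764

E=-3834908.7633 m, N=1304826.6764 m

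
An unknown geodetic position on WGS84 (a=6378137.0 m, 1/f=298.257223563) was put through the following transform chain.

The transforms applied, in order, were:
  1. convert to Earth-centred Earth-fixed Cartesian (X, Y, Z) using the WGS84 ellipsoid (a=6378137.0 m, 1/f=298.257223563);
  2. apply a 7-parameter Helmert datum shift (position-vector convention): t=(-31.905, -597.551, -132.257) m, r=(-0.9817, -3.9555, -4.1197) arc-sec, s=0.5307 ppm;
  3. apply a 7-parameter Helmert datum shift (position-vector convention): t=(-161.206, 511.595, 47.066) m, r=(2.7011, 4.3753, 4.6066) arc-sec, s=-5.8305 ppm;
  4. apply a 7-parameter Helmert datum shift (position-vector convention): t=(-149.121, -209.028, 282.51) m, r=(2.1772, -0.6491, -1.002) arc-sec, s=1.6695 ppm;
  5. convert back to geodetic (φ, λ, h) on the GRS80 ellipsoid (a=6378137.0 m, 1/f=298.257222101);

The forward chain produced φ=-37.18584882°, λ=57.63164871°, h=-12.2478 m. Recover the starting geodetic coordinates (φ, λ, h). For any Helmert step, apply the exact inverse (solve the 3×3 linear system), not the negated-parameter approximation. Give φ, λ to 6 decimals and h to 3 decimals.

start: φ=-37.185849°, λ=57.631649°, h=-12.248 m
→ ECEF (a=6378137.000, f=1/298.257222101): X=2723669.2252, Y=4297060.6100, Z=-3833837.7642
→ Helmert⁻¹: X=2723780.8577, Y=4297235.2244, Z=-3834167.8035
→ Helmert⁻¹: X=2724135.2364, Y=4296637.6318, Z=-3834235.7063
→ Helmert⁻¹: X=2724006.3398, Y=4297305.5568, Z=-3834133.1996
→ geod (Bowring, a=6378137.000): φ=-37.18586000°, λ=57.62991900°, h=474.9220 m

φ=-37.185860°, λ=57.629919°, h=474.922 m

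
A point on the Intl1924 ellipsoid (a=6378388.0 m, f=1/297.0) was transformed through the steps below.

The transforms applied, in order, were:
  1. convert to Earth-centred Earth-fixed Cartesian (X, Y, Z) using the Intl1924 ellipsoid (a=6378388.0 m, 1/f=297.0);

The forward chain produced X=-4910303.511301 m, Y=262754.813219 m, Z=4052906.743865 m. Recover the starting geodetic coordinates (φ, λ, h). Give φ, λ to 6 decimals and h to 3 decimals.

φ=39.685383°, λ=176.936972°, h=2623.055 m

start: X=-4910303.5113, Y=262754.8132, Z=4052906.7439 m
→ geod (Bowring, a=6378388.000): φ=39.68538300°, λ=176.93697200°, h=2623.0550 m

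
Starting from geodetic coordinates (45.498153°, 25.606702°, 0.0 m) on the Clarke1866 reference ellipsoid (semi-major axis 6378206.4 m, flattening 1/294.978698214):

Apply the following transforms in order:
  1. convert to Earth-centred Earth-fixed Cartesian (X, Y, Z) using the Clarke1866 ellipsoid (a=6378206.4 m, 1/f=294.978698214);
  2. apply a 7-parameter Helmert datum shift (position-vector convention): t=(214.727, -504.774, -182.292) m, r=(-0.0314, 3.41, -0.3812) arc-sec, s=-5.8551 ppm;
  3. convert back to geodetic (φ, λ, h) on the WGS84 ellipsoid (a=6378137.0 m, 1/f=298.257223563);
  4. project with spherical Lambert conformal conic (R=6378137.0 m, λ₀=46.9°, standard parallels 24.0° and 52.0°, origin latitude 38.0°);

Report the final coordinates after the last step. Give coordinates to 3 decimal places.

start: φ=45.498153°, λ=25.606702°, h=0.000 m
→ ECEF (a=6378206.400, f=1/294.978698214): X=4038546.9255, Y=1935528.3485, Z=4526121.8988
→ Helmert 7p (PV): X=4038816.4095, Y=1935005.4672, Z=4525846.0458
→ geod (Bowring, a=6378137.000): φ=45.49416316°, λ=25.59917936°, h=-236.1906 m
→ lcc (R=6378137.0, λ₀=46.9°): E=-1610793.0096, N=998398.4536

E=-1610793.010 m, N=998398.454 m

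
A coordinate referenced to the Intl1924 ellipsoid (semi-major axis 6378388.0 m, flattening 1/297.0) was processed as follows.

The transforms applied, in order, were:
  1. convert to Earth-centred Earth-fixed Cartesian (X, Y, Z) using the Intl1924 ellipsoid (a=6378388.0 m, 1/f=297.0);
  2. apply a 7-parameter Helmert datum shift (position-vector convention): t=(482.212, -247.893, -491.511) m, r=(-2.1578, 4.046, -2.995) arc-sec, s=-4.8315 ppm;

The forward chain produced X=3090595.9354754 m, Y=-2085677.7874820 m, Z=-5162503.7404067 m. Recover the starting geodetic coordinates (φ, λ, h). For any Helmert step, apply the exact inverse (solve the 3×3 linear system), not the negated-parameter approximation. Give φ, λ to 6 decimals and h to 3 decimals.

start: X=3090595.9355, Y=-2085677.7875, Z=-5162503.7404 m
→ Helmert⁻¹: X=3090260.1884, Y=-2085341.0979, Z=-5161998.3680
→ geod (Bowring, a=6378388.000): φ=-54.34593800°, λ=-34.01190400°, h=3213.4880 m

φ=-54.345938°, λ=-34.011904°, h=3213.488 m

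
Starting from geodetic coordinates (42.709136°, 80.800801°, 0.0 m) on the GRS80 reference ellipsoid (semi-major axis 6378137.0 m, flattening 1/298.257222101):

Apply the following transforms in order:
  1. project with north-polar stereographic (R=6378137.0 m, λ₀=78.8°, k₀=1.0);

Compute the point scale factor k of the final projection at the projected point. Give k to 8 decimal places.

1.19169850

start: φ=42.709136°, λ=80.800801°, h=0.000 m
→ into stereo (λ₀=78.8°): φ=42.70913600°, λ−λ₀=2.00080100°
scale k = 1.19169850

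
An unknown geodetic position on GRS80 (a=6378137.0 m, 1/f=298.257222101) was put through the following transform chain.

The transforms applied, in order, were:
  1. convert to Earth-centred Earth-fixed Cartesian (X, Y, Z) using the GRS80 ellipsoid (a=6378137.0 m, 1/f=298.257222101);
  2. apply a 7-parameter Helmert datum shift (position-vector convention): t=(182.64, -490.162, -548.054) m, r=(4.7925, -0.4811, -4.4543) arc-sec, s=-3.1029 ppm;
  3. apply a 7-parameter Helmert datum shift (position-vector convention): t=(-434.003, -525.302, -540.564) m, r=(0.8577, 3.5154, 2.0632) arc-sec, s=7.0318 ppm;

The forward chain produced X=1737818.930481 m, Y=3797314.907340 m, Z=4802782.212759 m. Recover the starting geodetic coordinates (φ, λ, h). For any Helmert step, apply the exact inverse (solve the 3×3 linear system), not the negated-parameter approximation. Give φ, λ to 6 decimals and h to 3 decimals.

start: X=1737818.9305, Y=3797314.9073, Z=4802782.2128 m
→ Helmert⁻¹: X=1738196.8355, Y=3797816.0906, Z=4803302.8331
→ Helmert⁻¹: X=1737948.7648, Y=3798467.1837, Z=4803773.4831
→ geod (Bowring, a=6378137.000): φ=49.18149200°, λ=65.41403400°, h=-3.9760 m

φ=49.181492°, λ=65.414034°, h=-3.976 m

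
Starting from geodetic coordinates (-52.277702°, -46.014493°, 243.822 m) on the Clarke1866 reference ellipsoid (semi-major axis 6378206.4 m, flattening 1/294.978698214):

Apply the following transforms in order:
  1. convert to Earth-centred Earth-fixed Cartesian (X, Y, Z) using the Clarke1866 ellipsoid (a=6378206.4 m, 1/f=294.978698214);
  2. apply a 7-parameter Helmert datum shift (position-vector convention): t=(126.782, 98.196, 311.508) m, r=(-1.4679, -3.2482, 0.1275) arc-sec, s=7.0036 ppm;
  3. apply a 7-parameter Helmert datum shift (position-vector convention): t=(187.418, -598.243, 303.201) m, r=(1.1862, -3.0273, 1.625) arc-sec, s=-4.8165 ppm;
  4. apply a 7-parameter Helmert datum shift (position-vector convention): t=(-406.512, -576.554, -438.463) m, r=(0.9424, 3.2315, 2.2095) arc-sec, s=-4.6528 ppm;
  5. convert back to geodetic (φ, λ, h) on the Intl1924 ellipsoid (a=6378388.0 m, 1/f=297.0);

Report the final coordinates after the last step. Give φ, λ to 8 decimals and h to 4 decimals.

start: φ=-52.277702°, λ=-46.014493°, h=243.822 m
→ ECEF (a=6378206.400, f=1/294.978698214): X=2715991.5969, Y=-2813915.7136, Z=-5021757.2902
→ Helmert 7p (PV): X=2716218.2218, Y=-2813871.2843, Z=-5021418.1560
→ Helmert 7p (PV): X=2716488.4231, Y=-2814405.6981, Z=-5021067.0863
→ Helmert 7p (PV): X=2716020.7561, Y=-2814917.1179, Z=-5021537.6043
→ geod (Bowring, a=6378388.000): φ=-52.26995258°, λ=-46.02437245°, h=250.2091 m

φ=-52.26995258°, λ=-46.02437245°, h=250.2091 m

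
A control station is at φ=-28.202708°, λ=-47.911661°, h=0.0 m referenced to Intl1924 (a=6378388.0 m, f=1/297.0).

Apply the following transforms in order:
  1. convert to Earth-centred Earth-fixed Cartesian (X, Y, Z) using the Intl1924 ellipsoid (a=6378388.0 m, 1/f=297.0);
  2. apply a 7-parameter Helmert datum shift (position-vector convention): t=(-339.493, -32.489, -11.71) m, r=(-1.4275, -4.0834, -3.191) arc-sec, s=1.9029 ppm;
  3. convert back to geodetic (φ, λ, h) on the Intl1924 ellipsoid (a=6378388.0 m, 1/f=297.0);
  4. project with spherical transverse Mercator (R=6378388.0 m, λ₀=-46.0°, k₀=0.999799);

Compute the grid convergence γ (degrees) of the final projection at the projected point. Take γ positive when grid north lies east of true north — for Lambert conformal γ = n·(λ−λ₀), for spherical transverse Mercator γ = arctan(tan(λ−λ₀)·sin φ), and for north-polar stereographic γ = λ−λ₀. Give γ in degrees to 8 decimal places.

start: φ=-28.202708°, λ=-47.911661°, h=0.000 m
→ ECEF (a=6378388.000, f=1/297.0): X=3770553.3508, Y=-4174661.7856, Z=-2996363.4524
→ Helmert 7p (PV): X=3770215.7677, Y=-4174781.2877, Z=-2996277.3271
→ geod (Bowring, a=6378388.000): φ=-28.20260981°, λ=-47.91502856°, h=-161.9488 m
→ into tm (λ₀=-46.0°): φ=-28.20260981°, λ−λ₀=-1.91502856°
convergence γ = 0.90528691°

0.90528691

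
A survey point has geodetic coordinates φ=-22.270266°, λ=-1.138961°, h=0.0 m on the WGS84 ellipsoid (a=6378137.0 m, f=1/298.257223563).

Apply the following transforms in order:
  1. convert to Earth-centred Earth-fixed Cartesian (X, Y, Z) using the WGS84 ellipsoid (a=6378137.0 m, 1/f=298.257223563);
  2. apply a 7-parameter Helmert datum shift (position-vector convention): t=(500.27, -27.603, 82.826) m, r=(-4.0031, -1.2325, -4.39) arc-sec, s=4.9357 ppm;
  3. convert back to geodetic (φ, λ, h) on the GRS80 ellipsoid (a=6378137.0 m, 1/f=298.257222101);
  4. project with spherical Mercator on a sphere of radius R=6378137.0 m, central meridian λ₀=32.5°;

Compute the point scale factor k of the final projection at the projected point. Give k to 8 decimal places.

1.08058477

start: φ=-22.270266°, λ=-1.138961°, h=0.000 m
→ ECEF (a=6378137.000, f=1/298.257223563): X=5904042.3315, Y=-117379.6727, Z=-2402134.2959
→ Helmert 7p (PV): X=5904583.5974, Y=-117580.1331, Z=-2402025.7693
→ geod (Bowring, a=6378137.000): φ=-22.26749353°, λ=-1.14080104°, h=463.3607 m
→ into merc (λ₀=32.5°): φ=-22.26749353°, λ−λ₀=-33.64080104°
scale k = 1.08058477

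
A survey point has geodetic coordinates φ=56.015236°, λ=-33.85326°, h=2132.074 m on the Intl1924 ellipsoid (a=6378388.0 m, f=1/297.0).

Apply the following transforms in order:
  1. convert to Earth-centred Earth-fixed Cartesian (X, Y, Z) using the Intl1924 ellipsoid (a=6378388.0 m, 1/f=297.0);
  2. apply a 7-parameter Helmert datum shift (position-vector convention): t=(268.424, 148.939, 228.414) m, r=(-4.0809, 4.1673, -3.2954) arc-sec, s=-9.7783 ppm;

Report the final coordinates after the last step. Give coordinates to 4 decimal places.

X=2969070.1479 m, Y=-1991182.7030 m, Z=5267423.5712 m

start: φ=56.015236°, λ=-33.853260°, h=2132.074 m
→ ECEF (a=6378388.000, f=1/297.0): X=2968756.1518, Y=-1991407.8951, Z=5267267.2421
→ Helmert 7p (PV): X=2969070.1479, Y=-1991182.7030, Z=5267423.5712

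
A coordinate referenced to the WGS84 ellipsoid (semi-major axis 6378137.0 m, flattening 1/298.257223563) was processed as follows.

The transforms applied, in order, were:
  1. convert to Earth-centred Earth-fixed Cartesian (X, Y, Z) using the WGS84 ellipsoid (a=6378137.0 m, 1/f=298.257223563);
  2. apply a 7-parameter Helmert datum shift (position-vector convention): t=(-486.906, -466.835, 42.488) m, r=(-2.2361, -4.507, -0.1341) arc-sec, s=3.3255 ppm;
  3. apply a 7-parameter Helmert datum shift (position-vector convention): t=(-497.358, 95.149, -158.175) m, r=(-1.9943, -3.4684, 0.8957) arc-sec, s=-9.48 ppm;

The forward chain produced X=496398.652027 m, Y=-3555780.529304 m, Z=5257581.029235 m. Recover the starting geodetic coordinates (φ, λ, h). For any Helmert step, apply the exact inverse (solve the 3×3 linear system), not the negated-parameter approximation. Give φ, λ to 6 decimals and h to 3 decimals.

φ=55.851628°, λ=-82.033543°, h=2960.616 m

start: X=496398.6520, Y=-3555780.5293, Z=5257581.0292 m
→ Helmert⁻¹: X=496973.6894, Y=-3555962.3817, Z=5257746.3100
→ Helmert⁻¹: X=497576.1350, Y=-3555540.3970, Z=5257636.9199
→ geod (Bowring, a=6378137.000): φ=55.85162800°, λ=-82.03354300°, h=2960.6160 m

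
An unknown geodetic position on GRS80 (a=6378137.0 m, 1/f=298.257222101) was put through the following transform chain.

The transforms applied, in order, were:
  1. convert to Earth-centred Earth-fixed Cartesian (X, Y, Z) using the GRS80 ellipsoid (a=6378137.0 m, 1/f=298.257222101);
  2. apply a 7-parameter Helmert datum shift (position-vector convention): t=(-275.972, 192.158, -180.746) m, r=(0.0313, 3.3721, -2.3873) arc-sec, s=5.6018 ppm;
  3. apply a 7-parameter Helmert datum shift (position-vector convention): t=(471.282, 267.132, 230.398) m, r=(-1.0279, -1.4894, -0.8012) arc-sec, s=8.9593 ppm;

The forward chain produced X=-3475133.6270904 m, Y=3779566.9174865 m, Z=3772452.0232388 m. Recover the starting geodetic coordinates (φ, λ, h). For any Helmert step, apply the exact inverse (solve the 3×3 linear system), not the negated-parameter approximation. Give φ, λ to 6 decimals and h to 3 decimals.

start: X=-3475133.6271, Y=3779566.9175, Z=3772452.0232 m
→ Helmert⁻¹: X=-3475561.2116, Y=3779233.6272, Z=3772231.7589
→ Helmert⁻¹: X=-3475371.1812, Y=3778980.6485, Z=3772333.9825
→ geod (Bowring, a=6378137.000): φ=36.49082600°, λ=132.60345300°, h=366.2850 m

φ=36.490826°, λ=132.603453°, h=366.285 m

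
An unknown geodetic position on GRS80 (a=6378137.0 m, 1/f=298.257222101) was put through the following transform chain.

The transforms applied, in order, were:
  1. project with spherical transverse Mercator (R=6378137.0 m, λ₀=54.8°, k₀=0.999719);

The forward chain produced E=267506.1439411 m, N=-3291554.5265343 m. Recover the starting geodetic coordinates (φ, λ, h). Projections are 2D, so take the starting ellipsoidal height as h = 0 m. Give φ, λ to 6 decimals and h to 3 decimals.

start: E=267506.1439, N=-3291554.5265 m
→ tm⁻¹: φ=-29.54825700°, λ=57.56254000°

φ=-29.548257°, λ=57.562540°, h=0.000 m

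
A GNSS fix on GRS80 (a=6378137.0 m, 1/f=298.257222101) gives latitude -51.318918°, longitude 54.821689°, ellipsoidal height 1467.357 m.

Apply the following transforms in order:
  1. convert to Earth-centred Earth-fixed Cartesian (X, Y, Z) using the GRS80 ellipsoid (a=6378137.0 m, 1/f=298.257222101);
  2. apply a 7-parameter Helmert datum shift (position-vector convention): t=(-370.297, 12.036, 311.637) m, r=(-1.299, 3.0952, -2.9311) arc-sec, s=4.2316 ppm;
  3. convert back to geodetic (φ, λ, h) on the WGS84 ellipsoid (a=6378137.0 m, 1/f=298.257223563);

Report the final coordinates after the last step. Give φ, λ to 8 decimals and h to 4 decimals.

φ=-51.31938358°, λ=54.82592897°, h=1124.1337 m

start: φ=-51.318918°, λ=54.821689°, h=1467.357 m
→ ECEF (a=6378137.000, f=1/298.257222101): X=2301791.2551, Y=3265620.8401, Z=-4956941.5583
→ Helmert 7p (PV): X=2301402.7204, Y=3265582.7678, Z=-4956706.0039
→ geod (Bowring, a=6378137.000): φ=-51.31938358°, λ=54.82592897°, h=1124.1337 m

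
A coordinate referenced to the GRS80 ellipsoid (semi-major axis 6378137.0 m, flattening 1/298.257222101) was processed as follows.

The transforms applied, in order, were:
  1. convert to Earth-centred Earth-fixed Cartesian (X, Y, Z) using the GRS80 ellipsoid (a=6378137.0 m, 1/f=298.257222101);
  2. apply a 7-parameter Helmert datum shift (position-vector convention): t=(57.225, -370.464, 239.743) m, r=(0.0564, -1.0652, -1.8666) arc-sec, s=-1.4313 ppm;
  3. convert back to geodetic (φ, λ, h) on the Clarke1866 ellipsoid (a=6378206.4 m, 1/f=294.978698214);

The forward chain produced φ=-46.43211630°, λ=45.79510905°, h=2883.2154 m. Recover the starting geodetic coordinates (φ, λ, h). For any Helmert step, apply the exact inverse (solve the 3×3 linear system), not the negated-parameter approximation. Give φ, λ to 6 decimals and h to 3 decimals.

φ=-46.430212°, λ=45.799730°, h=3166.366 m

start: φ=-46.432116°, λ=45.795109°, h=2883.215 m
→ ECEF (a=6378206.400, f=1/294.978698214): X=3071814.8230, Y=3158277.0452, Z=-4600368.0402
→ Helmert⁻¹: X=3071709.6513, Y=3158678.5697, Z=-4600631.0948
→ geod (Bowring, a=6378137.000): φ=-46.43021200°, λ=45.79973000°, h=3166.3660 m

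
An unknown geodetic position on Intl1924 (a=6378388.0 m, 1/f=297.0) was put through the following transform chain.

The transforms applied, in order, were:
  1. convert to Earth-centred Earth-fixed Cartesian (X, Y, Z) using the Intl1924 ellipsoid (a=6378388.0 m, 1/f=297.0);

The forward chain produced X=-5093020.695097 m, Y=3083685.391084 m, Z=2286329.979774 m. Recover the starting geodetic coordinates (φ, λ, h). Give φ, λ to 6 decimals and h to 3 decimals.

start: X=-5093020.6951, Y=3083685.3911, Z=2286329.9798 m
→ geod (Bowring, a=6378388.000): φ=21.13693900°, λ=148.80623600°, h=2101.6150 m

φ=21.136939°, λ=148.806236°, h=2101.615 m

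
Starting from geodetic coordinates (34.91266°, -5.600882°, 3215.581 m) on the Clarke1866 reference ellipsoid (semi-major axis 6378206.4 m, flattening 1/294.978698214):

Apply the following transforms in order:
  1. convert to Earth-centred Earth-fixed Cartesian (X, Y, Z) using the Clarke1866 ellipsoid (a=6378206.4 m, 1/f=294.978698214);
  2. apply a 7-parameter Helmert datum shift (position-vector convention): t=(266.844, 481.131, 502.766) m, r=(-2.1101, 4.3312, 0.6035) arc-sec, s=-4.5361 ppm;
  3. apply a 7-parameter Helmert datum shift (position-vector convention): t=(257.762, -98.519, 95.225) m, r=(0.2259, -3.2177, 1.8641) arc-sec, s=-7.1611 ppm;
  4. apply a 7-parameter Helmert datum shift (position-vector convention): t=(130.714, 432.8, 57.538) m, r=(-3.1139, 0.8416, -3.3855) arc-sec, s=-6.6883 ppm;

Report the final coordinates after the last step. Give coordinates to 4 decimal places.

X=5214317.4564 m, Y=-510401.7160 m, Z=3632129.9114 m

start: φ=34.912660°, λ=-5.600882°, h=3215.581 m
→ ECEF (a=6378206.400, f=1/294.978698214): X=5213725.8527, Y=-511291.3203, Z=3631578.1902
→ Helmert 7p (PV): X=5214046.7991, Y=-510755.4644, Z=3631960.2349
→ Helmert 7p (PV): X=5214215.1810, Y=-510807.1824, Z=3632110.2295
→ Helmert 7p (PV): X=5214317.4564, Y=-510401.7160, Z=3632129.9114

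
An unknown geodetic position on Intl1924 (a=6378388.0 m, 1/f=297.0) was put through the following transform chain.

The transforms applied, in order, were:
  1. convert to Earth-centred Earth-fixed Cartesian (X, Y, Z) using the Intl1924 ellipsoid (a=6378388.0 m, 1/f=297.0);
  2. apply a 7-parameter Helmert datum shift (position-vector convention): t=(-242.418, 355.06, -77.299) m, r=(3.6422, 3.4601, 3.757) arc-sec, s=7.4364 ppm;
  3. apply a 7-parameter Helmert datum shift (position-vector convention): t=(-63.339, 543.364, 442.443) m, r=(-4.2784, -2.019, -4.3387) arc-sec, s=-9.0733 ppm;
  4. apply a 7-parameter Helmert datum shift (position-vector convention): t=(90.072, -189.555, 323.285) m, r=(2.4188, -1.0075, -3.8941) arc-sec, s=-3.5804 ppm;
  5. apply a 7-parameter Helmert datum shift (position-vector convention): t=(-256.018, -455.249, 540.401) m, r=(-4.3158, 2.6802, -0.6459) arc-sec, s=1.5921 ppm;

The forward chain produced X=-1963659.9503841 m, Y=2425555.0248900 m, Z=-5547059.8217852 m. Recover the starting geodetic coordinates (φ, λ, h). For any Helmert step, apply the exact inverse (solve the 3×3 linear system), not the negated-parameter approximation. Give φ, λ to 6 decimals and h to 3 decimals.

φ=-60.811891°, λ=128.988280°, h=3479.353 m

start: X=-1963659.9504, Y=2425555.0249, Z=-5547059.8218 m
→ Helmert⁻¹: X=-1963336.3187, Y=2426116.3384, Z=-5547566.1389
→ Helmert⁻¹: X=-1963506.3242, Y=2426212.4526, Z=-5547928.1483
→ Helmert⁻¹: X=-1963566.1347, Y=2425764.8801, Z=-5548351.3978
→ Helmert⁻¹: X=-1963171.8676, Y=2425329.5707, Z=-5548308.5984
→ geod (Bowring, a=6378388.000): φ=-60.81189100°, λ=128.98828000°, h=3479.3530 m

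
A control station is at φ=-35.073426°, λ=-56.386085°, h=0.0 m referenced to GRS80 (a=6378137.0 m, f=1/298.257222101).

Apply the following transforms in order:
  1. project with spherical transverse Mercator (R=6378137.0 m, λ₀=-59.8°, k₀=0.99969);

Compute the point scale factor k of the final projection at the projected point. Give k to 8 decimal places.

start: φ=-35.073426°, λ=-56.386085°, h=0.000 m
→ into tm (λ₀=-59.8°): φ=-35.07342600°, λ−λ₀=3.41391500°
scale k = 1.00087934

1.00087934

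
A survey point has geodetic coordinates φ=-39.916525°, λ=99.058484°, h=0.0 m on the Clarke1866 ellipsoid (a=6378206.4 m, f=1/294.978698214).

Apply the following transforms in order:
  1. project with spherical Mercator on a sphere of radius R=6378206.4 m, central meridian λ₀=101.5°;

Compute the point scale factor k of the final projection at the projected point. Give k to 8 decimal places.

start: φ=-39.916525°, λ=99.058484°, h=0.000 m
→ into merc (λ₀=101.5°): φ=-39.91652500°, λ−λ₀=-2.44151600°
scale k = 1.30381477

1.30381477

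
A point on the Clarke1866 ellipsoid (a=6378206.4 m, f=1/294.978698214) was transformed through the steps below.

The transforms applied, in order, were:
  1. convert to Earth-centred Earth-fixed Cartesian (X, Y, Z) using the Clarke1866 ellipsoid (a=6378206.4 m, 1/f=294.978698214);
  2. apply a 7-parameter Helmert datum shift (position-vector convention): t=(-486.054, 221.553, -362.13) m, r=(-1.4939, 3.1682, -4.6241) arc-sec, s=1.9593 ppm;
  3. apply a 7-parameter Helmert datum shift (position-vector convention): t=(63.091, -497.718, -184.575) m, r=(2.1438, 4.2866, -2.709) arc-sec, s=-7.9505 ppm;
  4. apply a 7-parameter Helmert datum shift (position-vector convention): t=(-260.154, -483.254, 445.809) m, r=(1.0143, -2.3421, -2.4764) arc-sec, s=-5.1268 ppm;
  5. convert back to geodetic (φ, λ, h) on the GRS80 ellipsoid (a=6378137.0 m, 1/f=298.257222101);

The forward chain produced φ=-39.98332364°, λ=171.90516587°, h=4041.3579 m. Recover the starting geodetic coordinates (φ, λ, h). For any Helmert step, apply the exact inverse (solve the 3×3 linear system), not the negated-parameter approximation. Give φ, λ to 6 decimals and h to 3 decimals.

φ=-39.989499°, λ=171.898182°, h=3640.373 m

start: φ=-39.983324°, λ=171.905166°, h=4041.358 m
→ ECEF (a=6378137.000, f=1/298.257222101): X=-4848202.3279, Y=689555.4013, Z=-4079163.7859
→ Helmert⁻¹: X=-4848021.6350, Y=689963.9268, Z=-4079578.8548
→ Helmert⁻¹: X=-4848047.5569, Y=690361.0617, Z=-4079534.6407
→ Helmert⁻¹: X=-4847504.8186, Y=690059.0282, Z=-4079233.9776
→ geod (Bowring, a=6378206.400): φ=-39.98949900°, λ=171.89818200°, h=3640.3730 m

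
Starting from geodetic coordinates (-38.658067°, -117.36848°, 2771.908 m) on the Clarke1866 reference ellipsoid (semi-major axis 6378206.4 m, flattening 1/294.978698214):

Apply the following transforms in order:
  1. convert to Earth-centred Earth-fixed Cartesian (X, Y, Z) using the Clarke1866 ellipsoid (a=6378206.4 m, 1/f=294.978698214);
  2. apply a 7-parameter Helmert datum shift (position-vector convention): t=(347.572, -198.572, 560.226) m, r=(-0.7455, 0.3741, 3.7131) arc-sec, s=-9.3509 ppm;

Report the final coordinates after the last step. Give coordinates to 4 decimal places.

start: φ=-38.658067°, λ=-117.368480°, h=2771.908 m
→ ECEF (a=6378206.400, f=1/294.978698214): X=-2293692.1563, Y=-4430945.1466, Z=-3964282.3297
→ Helmert 7p (PV): X=-2293250.5627, Y=-4431157.9030, Z=-3963664.8595

X=-2293250.5627 m, Y=-4431157.9030 m, Z=-3963664.8595 m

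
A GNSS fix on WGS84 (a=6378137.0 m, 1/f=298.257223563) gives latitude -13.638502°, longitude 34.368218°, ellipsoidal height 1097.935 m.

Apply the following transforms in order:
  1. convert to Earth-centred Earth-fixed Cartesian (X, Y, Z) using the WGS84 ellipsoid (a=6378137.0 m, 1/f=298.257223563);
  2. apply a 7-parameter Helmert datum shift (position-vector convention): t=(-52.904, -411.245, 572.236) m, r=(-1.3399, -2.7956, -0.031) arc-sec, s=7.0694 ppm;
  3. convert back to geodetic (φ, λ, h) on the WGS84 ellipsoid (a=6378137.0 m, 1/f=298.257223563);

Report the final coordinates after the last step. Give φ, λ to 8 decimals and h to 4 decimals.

start: φ=-13.638502°, λ=34.368218°, h=1097.935 m
→ ECEF (a=6378137.000, f=1/298.257223563): X=5118068.5290, Y=3500246.2316, Z=-1494403.1901
→ Helmert 7p (PV): X=5118072.5872, Y=3499849.2543, Z=-1493794.8885
→ geod (Bowring, a=6378137.000): φ=-13.63362983°, λ=34.36516884°, h=740.0087 m

φ=-13.63362983°, λ=34.36516884°, h=740.0087 m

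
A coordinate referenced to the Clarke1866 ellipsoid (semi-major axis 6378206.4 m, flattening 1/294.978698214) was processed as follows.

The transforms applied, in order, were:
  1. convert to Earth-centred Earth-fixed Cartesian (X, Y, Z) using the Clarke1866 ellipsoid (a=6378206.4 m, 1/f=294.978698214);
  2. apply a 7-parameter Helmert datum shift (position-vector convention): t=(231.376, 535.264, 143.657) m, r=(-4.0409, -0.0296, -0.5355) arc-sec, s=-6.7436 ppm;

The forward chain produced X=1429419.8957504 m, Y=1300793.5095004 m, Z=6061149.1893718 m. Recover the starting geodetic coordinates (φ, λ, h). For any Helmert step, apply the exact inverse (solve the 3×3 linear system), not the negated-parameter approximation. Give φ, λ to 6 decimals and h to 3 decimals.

φ=72.431446°, λ=42.293069°, h=3001.853 m

start: X=1429419.8958, Y=1300793.5095, Z=6061149.1894 m
→ Helmert⁻¹: X=1429195.6521, Y=1300151.9830, Z=6061071.6716
→ geod (Bowring, a=6378206.400): φ=72.43144600°, λ=42.29306900°, h=3001.8530 m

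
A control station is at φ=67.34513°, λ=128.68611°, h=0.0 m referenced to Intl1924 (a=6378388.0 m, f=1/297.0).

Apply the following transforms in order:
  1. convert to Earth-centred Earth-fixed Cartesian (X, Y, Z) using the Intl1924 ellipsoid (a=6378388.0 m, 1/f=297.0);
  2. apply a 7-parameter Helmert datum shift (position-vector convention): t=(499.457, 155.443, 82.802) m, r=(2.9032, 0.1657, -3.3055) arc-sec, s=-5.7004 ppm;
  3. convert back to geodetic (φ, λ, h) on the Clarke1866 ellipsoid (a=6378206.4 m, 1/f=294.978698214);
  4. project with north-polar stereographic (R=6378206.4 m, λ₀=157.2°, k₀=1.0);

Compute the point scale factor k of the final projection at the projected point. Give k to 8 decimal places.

1.04011462

start: φ=67.345130°, λ=128.686110°, h=0.000 m
→ ECEF (a=6378388.000, f=1/297.0): X=-1540060.5282, Y=1923265.0937, Z=5863480.7059
→ Helmert 7p (PV): X=-1539516.7608, Y=1923351.7248, Z=5863558.3909
→ geod (Bowring, a=6378206.400): φ=67.34858690°, λ=128.67497920°, h=273.1923 m
→ into stereo (λ₀=157.2°): φ=67.34858690°, λ−λ₀=-28.52502080°
scale k = 1.04011462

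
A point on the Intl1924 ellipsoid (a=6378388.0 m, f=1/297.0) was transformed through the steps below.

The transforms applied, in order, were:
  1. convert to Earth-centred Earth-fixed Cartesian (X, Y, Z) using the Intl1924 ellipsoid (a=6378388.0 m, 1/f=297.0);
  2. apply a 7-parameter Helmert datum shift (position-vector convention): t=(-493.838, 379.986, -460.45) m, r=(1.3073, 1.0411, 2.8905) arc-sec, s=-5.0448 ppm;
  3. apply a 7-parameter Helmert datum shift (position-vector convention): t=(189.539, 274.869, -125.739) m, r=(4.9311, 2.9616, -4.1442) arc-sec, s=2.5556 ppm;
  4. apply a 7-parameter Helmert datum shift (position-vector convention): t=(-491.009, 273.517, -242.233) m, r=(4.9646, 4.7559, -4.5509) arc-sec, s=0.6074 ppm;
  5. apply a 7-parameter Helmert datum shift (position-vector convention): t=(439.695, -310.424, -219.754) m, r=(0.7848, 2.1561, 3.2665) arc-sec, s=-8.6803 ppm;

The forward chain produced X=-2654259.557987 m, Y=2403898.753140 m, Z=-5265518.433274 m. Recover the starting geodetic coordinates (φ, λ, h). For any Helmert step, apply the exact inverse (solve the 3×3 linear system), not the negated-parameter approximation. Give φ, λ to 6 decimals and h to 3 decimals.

φ=-55.964323°, λ=137.838476°, h=2989.703 m

start: X=-2654259.5580, Y=2403898.7531, Z=-5265518.4333 m
→ Helmert⁻¹: X=-2654629.1826, Y=2404252.0526, Z=-5265381.2808
→ Helmert⁻¹: X=-2654068.1949, Y=2403791.7880, Z=-5265254.9023
→ Helmert⁻¹: X=-2654223.6385, Y=2403331.5753, Z=-5265211.2733
→ Helmert⁻¹: X=-2653682.9404, Y=2402967.5311, Z=-5264806.0072
→ geod (Bowring, a=6378388.000): φ=-55.96432300°, λ=137.83847600°, h=2989.7030 m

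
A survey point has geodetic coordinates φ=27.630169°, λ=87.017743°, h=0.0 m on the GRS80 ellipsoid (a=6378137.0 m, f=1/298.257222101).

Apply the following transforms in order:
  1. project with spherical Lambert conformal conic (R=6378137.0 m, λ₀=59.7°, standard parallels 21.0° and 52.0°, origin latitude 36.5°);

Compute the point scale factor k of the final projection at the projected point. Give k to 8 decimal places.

0.97609535

start: φ=27.630169°, λ=87.017743°, h=0.000 m
→ into lcc (λ₀=59.7°): φ=27.63016900°, λ−λ₀=27.31774300°
scale k = 0.97609535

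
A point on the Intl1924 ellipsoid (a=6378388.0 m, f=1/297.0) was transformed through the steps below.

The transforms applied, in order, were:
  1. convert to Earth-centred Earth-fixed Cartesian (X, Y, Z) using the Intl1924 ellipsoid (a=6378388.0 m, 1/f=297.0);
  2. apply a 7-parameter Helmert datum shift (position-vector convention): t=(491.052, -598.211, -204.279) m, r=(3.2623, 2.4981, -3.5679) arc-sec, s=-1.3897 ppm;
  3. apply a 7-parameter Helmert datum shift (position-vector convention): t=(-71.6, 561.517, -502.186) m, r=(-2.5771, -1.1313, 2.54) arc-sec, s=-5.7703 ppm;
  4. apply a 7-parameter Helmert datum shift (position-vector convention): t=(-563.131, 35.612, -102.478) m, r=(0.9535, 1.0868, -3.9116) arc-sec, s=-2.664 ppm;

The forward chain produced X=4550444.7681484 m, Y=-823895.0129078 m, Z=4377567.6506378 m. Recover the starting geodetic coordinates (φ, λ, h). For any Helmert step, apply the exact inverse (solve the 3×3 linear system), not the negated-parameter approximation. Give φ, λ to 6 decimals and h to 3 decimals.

φ=43.627311°, λ=-10.260675°, h=278.181 m

start: X=4550444.7681, Y=-823895.0129, Z=4377567.6506 m
→ Helmert⁻¹: X=4551012.5801, Y=-823826.2778, Z=4377709.5782
→ Helmert⁻¹: X=4551124.3014, Y=-824503.2973, Z=4378201.7649
→ Helmert⁻¹: X=4550600.7941, Y=-823758.2662, Z=4378480.2701
→ geod (Bowring, a=6378388.000): φ=43.62731100°, λ=-10.26067500°, h=278.1810 m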